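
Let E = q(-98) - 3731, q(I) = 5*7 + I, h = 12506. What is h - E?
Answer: 16300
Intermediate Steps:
q(I) = 35 + I
E = -3794 (E = (35 - 98) - 3731 = -63 - 3731 = -3794)
h - E = 12506 - 1*(-3794) = 12506 + 3794 = 16300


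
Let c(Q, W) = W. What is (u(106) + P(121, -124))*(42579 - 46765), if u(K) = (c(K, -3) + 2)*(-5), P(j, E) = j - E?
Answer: -1046500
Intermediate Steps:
u(K) = 5 (u(K) = (-3 + 2)*(-5) = -1*(-5) = 5)
(u(106) + P(121, -124))*(42579 - 46765) = (5 + (121 - 1*(-124)))*(42579 - 46765) = (5 + (121 + 124))*(-4186) = (5 + 245)*(-4186) = 250*(-4186) = -1046500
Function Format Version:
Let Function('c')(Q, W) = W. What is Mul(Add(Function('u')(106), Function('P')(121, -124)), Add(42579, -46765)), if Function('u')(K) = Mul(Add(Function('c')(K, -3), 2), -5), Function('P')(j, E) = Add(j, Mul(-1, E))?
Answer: -1046500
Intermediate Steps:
Function('u')(K) = 5 (Function('u')(K) = Mul(Add(-3, 2), -5) = Mul(-1, -5) = 5)
Mul(Add(Function('u')(106), Function('P')(121, -124)), Add(42579, -46765)) = Mul(Add(5, Add(121, Mul(-1, -124))), Add(42579, -46765)) = Mul(Add(5, Add(121, 124)), -4186) = Mul(Add(5, 245), -4186) = Mul(250, -4186) = -1046500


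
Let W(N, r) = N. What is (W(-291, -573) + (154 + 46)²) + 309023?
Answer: 348732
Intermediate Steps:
(W(-291, -573) + (154 + 46)²) + 309023 = (-291 + (154 + 46)²) + 309023 = (-291 + 200²) + 309023 = (-291 + 40000) + 309023 = 39709 + 309023 = 348732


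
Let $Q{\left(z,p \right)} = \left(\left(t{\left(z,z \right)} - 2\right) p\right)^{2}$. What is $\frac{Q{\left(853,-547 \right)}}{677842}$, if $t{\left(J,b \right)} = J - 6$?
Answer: $\frac{213642706225}{677842} \approx 3.1518 \cdot 10^{5}$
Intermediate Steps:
$t{\left(J,b \right)} = -6 + J$ ($t{\left(J,b \right)} = J - 6 = -6 + J$)
$Q{\left(z,p \right)} = p^{2} \left(-8 + z\right)^{2}$ ($Q{\left(z,p \right)} = \left(\left(\left(-6 + z\right) - 2\right) p\right)^{2} = \left(\left(-8 + z\right) p\right)^{2} = \left(p \left(-8 + z\right)\right)^{2} = p^{2} \left(-8 + z\right)^{2}$)
$\frac{Q{\left(853,-547 \right)}}{677842} = \frac{\left(-547\right)^{2} \left(-8 + 853\right)^{2}}{677842} = 299209 \cdot 845^{2} \cdot \frac{1}{677842} = 299209 \cdot 714025 \cdot \frac{1}{677842} = 213642706225 \cdot \frac{1}{677842} = \frac{213642706225}{677842}$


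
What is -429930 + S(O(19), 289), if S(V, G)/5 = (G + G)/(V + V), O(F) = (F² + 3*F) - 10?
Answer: -10318235/24 ≈ -4.2993e+5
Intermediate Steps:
O(F) = -10 + F² + 3*F
S(V, G) = 5*G/V (S(V, G) = 5*((G + G)/(V + V)) = 5*((2*G)/((2*V))) = 5*((2*G)*(1/(2*V))) = 5*(G/V) = 5*G/V)
-429930 + S(O(19), 289) = -429930 + 5*289/(-10 + 19² + 3*19) = -429930 + 5*289/(-10 + 361 + 57) = -429930 + 5*289/408 = -429930 + 5*289*(1/408) = -429930 + 85/24 = -10318235/24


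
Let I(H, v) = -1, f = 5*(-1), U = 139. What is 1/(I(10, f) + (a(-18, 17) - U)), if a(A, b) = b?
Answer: -1/123 ≈ -0.0081301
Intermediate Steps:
f = -5
1/(I(10, f) + (a(-18, 17) - U)) = 1/(-1 + (17 - 1*139)) = 1/(-1 + (17 - 139)) = 1/(-1 - 122) = 1/(-123) = -1/123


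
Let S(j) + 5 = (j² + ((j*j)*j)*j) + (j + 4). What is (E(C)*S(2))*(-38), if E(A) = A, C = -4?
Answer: 3192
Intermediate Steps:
S(j) = -1 + j + j² + j⁴ (S(j) = -5 + ((j² + ((j*j)*j)*j) + (j + 4)) = -5 + ((j² + (j²*j)*j) + (4 + j)) = -5 + ((j² + j³*j) + (4 + j)) = -5 + ((j² + j⁴) + (4 + j)) = -5 + (4 + j + j² + j⁴) = -1 + j + j² + j⁴)
(E(C)*S(2))*(-38) = -4*(-1 + 2 + 2² + 2⁴)*(-38) = -4*(-1 + 2 + 4 + 16)*(-38) = -4*21*(-38) = -84*(-38) = 3192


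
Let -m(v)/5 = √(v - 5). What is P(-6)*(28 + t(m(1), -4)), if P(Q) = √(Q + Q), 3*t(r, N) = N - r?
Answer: √3*(-20 + 160*I)/3 ≈ -11.547 + 92.376*I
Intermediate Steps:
m(v) = -5*√(-5 + v) (m(v) = -5*√(v - 5) = -5*√(-5 + v))
t(r, N) = -r/3 + N/3 (t(r, N) = (N - r)/3 = -r/3 + N/3)
P(Q) = √2*√Q (P(Q) = √(2*Q) = √2*√Q)
P(-6)*(28 + t(m(1), -4)) = (√2*√(-6))*(28 + (-(-5)*√(-5 + 1)/3 + (⅓)*(-4))) = (√2*(I*√6))*(28 + (-(-5)*√(-4)/3 - 4/3)) = (2*I*√3)*(28 + (-(-5)*2*I/3 - 4/3)) = (2*I*√3)*(28 + (-(-10)*I/3 - 4/3)) = (2*I*√3)*(28 + (10*I/3 - 4/3)) = (2*I*√3)*(28 + (-4/3 + 10*I/3)) = (2*I*√3)*(80/3 + 10*I/3) = 2*I*√3*(80/3 + 10*I/3)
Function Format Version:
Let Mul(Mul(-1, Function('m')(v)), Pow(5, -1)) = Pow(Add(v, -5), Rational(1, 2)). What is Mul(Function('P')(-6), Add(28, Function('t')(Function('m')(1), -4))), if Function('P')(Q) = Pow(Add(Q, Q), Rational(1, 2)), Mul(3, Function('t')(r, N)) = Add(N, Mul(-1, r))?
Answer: Mul(Rational(1, 3), Pow(3, Rational(1, 2)), Add(-20, Mul(160, I))) ≈ Add(-11.547, Mul(92.376, I))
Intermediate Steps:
Function('m')(v) = Mul(-5, Pow(Add(-5, v), Rational(1, 2))) (Function('m')(v) = Mul(-5, Pow(Add(v, -5), Rational(1, 2))) = Mul(-5, Pow(Add(-5, v), Rational(1, 2))))
Function('t')(r, N) = Add(Mul(Rational(-1, 3), r), Mul(Rational(1, 3), N)) (Function('t')(r, N) = Mul(Rational(1, 3), Add(N, Mul(-1, r))) = Add(Mul(Rational(-1, 3), r), Mul(Rational(1, 3), N)))
Function('P')(Q) = Mul(Pow(2, Rational(1, 2)), Pow(Q, Rational(1, 2))) (Function('P')(Q) = Pow(Mul(2, Q), Rational(1, 2)) = Mul(Pow(2, Rational(1, 2)), Pow(Q, Rational(1, 2))))
Mul(Function('P')(-6), Add(28, Function('t')(Function('m')(1), -4))) = Mul(Mul(Pow(2, Rational(1, 2)), Pow(-6, Rational(1, 2))), Add(28, Add(Mul(Rational(-1, 3), Mul(-5, Pow(Add(-5, 1), Rational(1, 2)))), Mul(Rational(1, 3), -4)))) = Mul(Mul(Pow(2, Rational(1, 2)), Mul(I, Pow(6, Rational(1, 2)))), Add(28, Add(Mul(Rational(-1, 3), Mul(-5, Pow(-4, Rational(1, 2)))), Rational(-4, 3)))) = Mul(Mul(2, I, Pow(3, Rational(1, 2))), Add(28, Add(Mul(Rational(-1, 3), Mul(-5, Mul(2, I))), Rational(-4, 3)))) = Mul(Mul(2, I, Pow(3, Rational(1, 2))), Add(28, Add(Mul(Rational(-1, 3), Mul(-10, I)), Rational(-4, 3)))) = Mul(Mul(2, I, Pow(3, Rational(1, 2))), Add(28, Add(Mul(Rational(10, 3), I), Rational(-4, 3)))) = Mul(Mul(2, I, Pow(3, Rational(1, 2))), Add(28, Add(Rational(-4, 3), Mul(Rational(10, 3), I)))) = Mul(Mul(2, I, Pow(3, Rational(1, 2))), Add(Rational(80, 3), Mul(Rational(10, 3), I))) = Mul(2, I, Pow(3, Rational(1, 2)), Add(Rational(80, 3), Mul(Rational(10, 3), I)))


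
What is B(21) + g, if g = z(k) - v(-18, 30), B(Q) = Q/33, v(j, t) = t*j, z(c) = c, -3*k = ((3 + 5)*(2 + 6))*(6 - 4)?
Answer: 16433/33 ≈ 497.97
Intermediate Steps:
k = -128/3 (k = -(3 + 5)*(2 + 6)*(6 - 4)/3 = -8*8*2/3 = -64*2/3 = -⅓*128 = -128/3 ≈ -42.667)
v(j, t) = j*t
B(Q) = Q/33 (B(Q) = Q*(1/33) = Q/33)
g = 1492/3 (g = -128/3 - (-18)*30 = -128/3 - 1*(-540) = -128/3 + 540 = 1492/3 ≈ 497.33)
B(21) + g = (1/33)*21 + 1492/3 = 7/11 + 1492/3 = 16433/33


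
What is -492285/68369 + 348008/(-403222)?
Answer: -111146550611/13783942459 ≈ -8.0635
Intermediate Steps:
-492285/68369 + 348008/(-403222) = -492285*1/68369 + 348008*(-1/403222) = -492285/68369 - 174004/201611 = -111146550611/13783942459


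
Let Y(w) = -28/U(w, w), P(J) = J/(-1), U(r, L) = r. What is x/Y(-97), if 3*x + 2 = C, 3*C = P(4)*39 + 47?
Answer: -11155/252 ≈ -44.266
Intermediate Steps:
P(J) = -J (P(J) = J*(-1) = -J)
Y(w) = -28/w
C = -109/3 (C = (-1*4*39 + 47)/3 = (-4*39 + 47)/3 = (-156 + 47)/3 = (1/3)*(-109) = -109/3 ≈ -36.333)
x = -115/9 (x = -2/3 + (1/3)*(-109/3) = -2/3 - 109/9 = -115/9 ≈ -12.778)
x/Y(-97) = -115/(9*((-28/(-97)))) = -115/(9*((-28*(-1/97)))) = -115/(9*28/97) = -115/9*97/28 = -11155/252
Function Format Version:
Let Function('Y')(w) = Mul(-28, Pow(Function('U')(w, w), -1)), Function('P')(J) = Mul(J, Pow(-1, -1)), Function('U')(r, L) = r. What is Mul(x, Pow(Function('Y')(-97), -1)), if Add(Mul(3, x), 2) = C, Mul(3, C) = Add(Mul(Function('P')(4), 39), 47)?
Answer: Rational(-11155, 252) ≈ -44.266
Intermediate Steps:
Function('P')(J) = Mul(-1, J) (Function('P')(J) = Mul(J, -1) = Mul(-1, J))
Function('Y')(w) = Mul(-28, Pow(w, -1))
C = Rational(-109, 3) (C = Mul(Rational(1, 3), Add(Mul(Mul(-1, 4), 39), 47)) = Mul(Rational(1, 3), Add(Mul(-4, 39), 47)) = Mul(Rational(1, 3), Add(-156, 47)) = Mul(Rational(1, 3), -109) = Rational(-109, 3) ≈ -36.333)
x = Rational(-115, 9) (x = Add(Rational(-2, 3), Mul(Rational(1, 3), Rational(-109, 3))) = Add(Rational(-2, 3), Rational(-109, 9)) = Rational(-115, 9) ≈ -12.778)
Mul(x, Pow(Function('Y')(-97), -1)) = Mul(Rational(-115, 9), Pow(Mul(-28, Pow(-97, -1)), -1)) = Mul(Rational(-115, 9), Pow(Mul(-28, Rational(-1, 97)), -1)) = Mul(Rational(-115, 9), Pow(Rational(28, 97), -1)) = Mul(Rational(-115, 9), Rational(97, 28)) = Rational(-11155, 252)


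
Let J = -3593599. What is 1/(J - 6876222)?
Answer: -1/10469821 ≈ -9.5513e-8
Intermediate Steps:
1/(J - 6876222) = 1/(-3593599 - 6876222) = 1/(-10469821) = -1/10469821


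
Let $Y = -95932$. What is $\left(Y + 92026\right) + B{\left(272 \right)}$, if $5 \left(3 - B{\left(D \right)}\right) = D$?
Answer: $- \frac{19787}{5} \approx -3957.4$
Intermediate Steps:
$B{\left(D \right)} = 3 - \frac{D}{5}$
$\left(Y + 92026\right) + B{\left(272 \right)} = \left(-95932 + 92026\right) + \left(3 - \frac{272}{5}\right) = -3906 + \left(3 - \frac{272}{5}\right) = -3906 - \frac{257}{5} = - \frac{19787}{5}$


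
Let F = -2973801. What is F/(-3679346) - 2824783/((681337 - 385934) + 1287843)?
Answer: -19469505116/19949691223 ≈ -0.97593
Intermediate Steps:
F/(-3679346) - 2824783/((681337 - 385934) + 1287843) = -2973801/(-3679346) - 2824783/((681337 - 385934) + 1287843) = -2973801*(-1/3679346) - 2824783/(295403 + 1287843) = 40737/50402 - 2824783/1583246 = -19469505116/19949691223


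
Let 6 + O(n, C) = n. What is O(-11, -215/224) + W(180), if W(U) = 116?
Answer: 99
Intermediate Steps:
O(n, C) = -6 + n
O(-11, -215/224) + W(180) = (-6 - 11) + 116 = -17 + 116 = 99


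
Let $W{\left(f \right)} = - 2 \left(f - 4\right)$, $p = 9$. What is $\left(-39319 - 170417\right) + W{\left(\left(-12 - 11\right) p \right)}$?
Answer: $-209314$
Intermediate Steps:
$W{\left(f \right)} = 8 - 2 f$ ($W{\left(f \right)} = - 2 \left(-4 + f\right) = 8 - 2 f$)
$\left(-39319 - 170417\right) + W{\left(\left(-12 - 11\right) p \right)} = \left(-39319 - 170417\right) - \left(-8 + 2 \left(-12 - 11\right) 9\right) = -209736 - \left(-8 + 2 \left(\left(-23\right) 9\right)\right) = -209736 + \left(8 - -414\right) = -209736 + \left(8 + 414\right) = -209736 + 422 = -209314$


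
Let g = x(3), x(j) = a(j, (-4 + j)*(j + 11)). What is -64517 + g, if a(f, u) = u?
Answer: -64531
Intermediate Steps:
x(j) = (-4 + j)*(11 + j) (x(j) = (-4 + j)*(j + 11) = (-4 + j)*(11 + j))
g = -14 (g = -44 + 3**2 + 7*3 = -44 + 9 + 21 = -14)
-64517 + g = -64517 - 14 = -64531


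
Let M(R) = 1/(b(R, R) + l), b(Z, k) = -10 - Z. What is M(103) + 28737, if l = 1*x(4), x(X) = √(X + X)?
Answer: 366712744/12761 - 2*√2/12761 ≈ 28737.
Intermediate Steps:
x(X) = √2*√X (x(X) = √(2*X) = √2*√X)
l = 2*√2 (l = 1*(√2*√4) = 1*(√2*2) = 1*(2*√2) = 2*√2 ≈ 2.8284)
M(R) = 1/(-10 - R + 2*√2) (M(R) = 1/((-10 - R) + 2*√2) = 1/(-10 - R + 2*√2))
M(103) + 28737 = -1/(10 + 103 - 2*√2) + 28737 = -1/(113 - 2*√2) + 28737 = 28737 - 1/(113 - 2*√2)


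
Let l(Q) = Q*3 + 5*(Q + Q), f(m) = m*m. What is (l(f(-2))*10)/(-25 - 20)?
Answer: -104/9 ≈ -11.556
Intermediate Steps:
f(m) = m²
l(Q) = 13*Q (l(Q) = 3*Q + 5*(2*Q) = 3*Q + 10*Q = 13*Q)
(l(f(-2))*10)/(-25 - 20) = ((13*(-2)²)*10)/(-25 - 20) = ((13*4)*10)/(-45) = (52*10)*(-1/45) = 520*(-1/45) = -104/9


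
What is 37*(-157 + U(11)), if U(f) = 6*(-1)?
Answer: -6031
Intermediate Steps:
U(f) = -6
37*(-157 + U(11)) = 37*(-157 - 6) = 37*(-163) = -6031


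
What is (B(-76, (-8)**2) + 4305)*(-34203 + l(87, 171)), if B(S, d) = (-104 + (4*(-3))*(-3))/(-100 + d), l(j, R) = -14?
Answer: -1326319354/9 ≈ -1.4737e+8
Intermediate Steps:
B(S, d) = -68/(-100 + d) (B(S, d) = (-104 - 12*(-3))/(-100 + d) = (-104 + 36)/(-100 + d) = -68/(-100 + d))
(B(-76, (-8)**2) + 4305)*(-34203 + l(87, 171)) = (-68/(-100 + (-8)**2) + 4305)*(-34203 - 14) = (-68/(-100 + 64) + 4305)*(-34217) = (-68/(-36) + 4305)*(-34217) = (-68*(-1/36) + 4305)*(-34217) = (17/9 + 4305)*(-34217) = (38762/9)*(-34217) = -1326319354/9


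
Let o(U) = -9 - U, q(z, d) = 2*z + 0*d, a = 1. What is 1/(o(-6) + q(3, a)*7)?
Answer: 1/39 ≈ 0.025641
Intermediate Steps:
q(z, d) = 2*z (q(z, d) = 2*z + 0 = 2*z)
1/(o(-6) + q(3, a)*7) = 1/((-9 - 1*(-6)) + (2*3)*7) = 1/((-9 + 6) + 6*7) = 1/(-3 + 42) = 1/39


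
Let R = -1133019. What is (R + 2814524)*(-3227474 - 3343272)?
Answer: -11048742252730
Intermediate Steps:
(R + 2814524)*(-3227474 - 3343272) = (-1133019 + 2814524)*(-3227474 - 3343272) = 1681505*(-6570746) = -11048742252730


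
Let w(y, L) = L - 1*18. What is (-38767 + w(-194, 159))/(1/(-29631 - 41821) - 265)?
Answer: 2759904952/18934781 ≈ 145.76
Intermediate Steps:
w(y, L) = -18 + L (w(y, L) = L - 18 = -18 + L)
(-38767 + w(-194, 159))/(1/(-29631 - 41821) - 265) = (-38767 + (-18 + 159))/(1/(-29631 - 41821) - 265) = (-38767 + 141)/(1/(-71452) - 265) = -38626/(-1/71452 - 265) = -38626/(-18934781/71452) = -38626*(-71452/18934781) = 2759904952/18934781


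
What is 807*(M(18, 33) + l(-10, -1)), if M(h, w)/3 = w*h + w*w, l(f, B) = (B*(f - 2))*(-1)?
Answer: 4064859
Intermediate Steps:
l(f, B) = -B*(-2 + f) (l(f, B) = (B*(-2 + f))*(-1) = -B*(-2 + f))
M(h, w) = 3*w² + 3*h*w (M(h, w) = 3*(w*h + w*w) = 3*(h*w + w²) = 3*(w² + h*w) = 3*w² + 3*h*w)
807*(M(18, 33) + l(-10, -1)) = 807*(3*33*(18 + 33) - (2 - 1*(-10))) = 807*(3*33*51 - (2 + 10)) = 807*(5049 - 1*12) = 807*(5049 - 12) = 807*5037 = 4064859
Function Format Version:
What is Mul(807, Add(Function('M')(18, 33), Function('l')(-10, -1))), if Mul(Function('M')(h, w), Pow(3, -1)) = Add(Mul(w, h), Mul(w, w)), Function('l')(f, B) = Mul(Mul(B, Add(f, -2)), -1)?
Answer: 4064859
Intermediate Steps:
Function('l')(f, B) = Mul(-1, B, Add(-2, f)) (Function('l')(f, B) = Mul(Mul(B, Add(-2, f)), -1) = Mul(-1, B, Add(-2, f)))
Function('M')(h, w) = Add(Mul(3, Pow(w, 2)), Mul(3, h, w)) (Function('M')(h, w) = Mul(3, Add(Mul(w, h), Mul(w, w))) = Mul(3, Add(Mul(h, w), Pow(w, 2))) = Mul(3, Add(Pow(w, 2), Mul(h, w))) = Add(Mul(3, Pow(w, 2)), Mul(3, h, w)))
Mul(807, Add(Function('M')(18, 33), Function('l')(-10, -1))) = Mul(807, Add(Mul(3, 33, Add(18, 33)), Mul(-1, Add(2, Mul(-1, -10))))) = Mul(807, Add(Mul(3, 33, 51), Mul(-1, Add(2, 10)))) = Mul(807, Add(5049, Mul(-1, 12))) = Mul(807, Add(5049, -12)) = Mul(807, 5037) = 4064859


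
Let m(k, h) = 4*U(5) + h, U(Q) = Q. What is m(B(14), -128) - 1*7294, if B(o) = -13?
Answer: -7402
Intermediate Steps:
m(k, h) = 20 + h (m(k, h) = 4*5 + h = 20 + h)
m(B(14), -128) - 1*7294 = (20 - 128) - 1*7294 = -108 - 7294 = -7402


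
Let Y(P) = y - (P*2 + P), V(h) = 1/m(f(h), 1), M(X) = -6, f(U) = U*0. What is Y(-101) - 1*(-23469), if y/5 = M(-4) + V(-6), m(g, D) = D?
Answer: 23747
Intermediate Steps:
f(U) = 0
V(h) = 1 (V(h) = 1/1 = 1)
y = -25 (y = 5*(-6 + 1) = 5*(-5) = -25)
Y(P) = -25 - 3*P (Y(P) = -25 - (P*2 + P) = -25 - (2*P + P) = -25 - 3*P)
Y(-101) - 1*(-23469) = (-25 - 3*(-101)) - 1*(-23469) = (-25 + 303) + 23469 = 278 + 23469 = 23747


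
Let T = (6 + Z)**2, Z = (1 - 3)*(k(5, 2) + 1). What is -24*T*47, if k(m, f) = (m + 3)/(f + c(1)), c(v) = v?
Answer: -6016/3 ≈ -2005.3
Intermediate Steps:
k(m, f) = (3 + m)/(1 + f) (k(m, f) = (m + 3)/(f + 1) = (3 + m)/(1 + f))
Z = -22/3 (Z = (1 - 3)*((3 + 5)/(1 + 2) + 1) = -2*(8/3 + 1) = -2*11/3 = -22/3 ≈ -7.3333)
T = 16/9 (T = (6 - 22/3)**2 = (-4/3)**2 = 16/9 ≈ 1.7778)
-24*T*47 = -24*16/9*47 = -128/3*47 = -6016/3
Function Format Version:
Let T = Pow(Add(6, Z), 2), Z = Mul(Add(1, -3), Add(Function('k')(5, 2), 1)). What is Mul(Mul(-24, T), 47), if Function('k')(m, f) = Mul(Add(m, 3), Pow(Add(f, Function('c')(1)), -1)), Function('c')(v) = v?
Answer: Rational(-6016, 3) ≈ -2005.3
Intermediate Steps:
Function('k')(m, f) = Mul(Pow(Add(1, f), -1), Add(3, m)) (Function('k')(m, f) = Mul(Add(m, 3), Pow(Add(f, 1), -1)) = Mul(Add(3, m), Pow(Add(1, f), -1)) = Mul(Pow(Add(1, f), -1), Add(3, m)))
Z = Rational(-22, 3) (Z = Mul(Add(1, -3), Add(Mul(Pow(Add(1, 2), -1), Add(3, 5)), 1)) = Mul(-2, Add(Mul(Pow(3, -1), 8), 1)) = Mul(-2, Add(Mul(Rational(1, 3), 8), 1)) = Mul(-2, Add(Rational(8, 3), 1)) = Mul(-2, Rational(11, 3)) = Rational(-22, 3) ≈ -7.3333)
T = Rational(16, 9) (T = Pow(Add(6, Rational(-22, 3)), 2) = Pow(Rational(-4, 3), 2) = Rational(16, 9) ≈ 1.7778)
Mul(Mul(-24, T), 47) = Mul(Mul(-24, Rational(16, 9)), 47) = Mul(Rational(-128, 3), 47) = Rational(-6016, 3)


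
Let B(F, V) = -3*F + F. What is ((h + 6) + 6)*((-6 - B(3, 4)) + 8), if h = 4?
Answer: 128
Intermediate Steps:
B(F, V) = -2*F
((h + 6) + 6)*((-6 - B(3, 4)) + 8) = ((4 + 6) + 6)*((-6 - (-2)*3) + 8) = (10 + 6)*((-6 - 1*(-6)) + 8) = 16*((-6 + 6) + 8) = 16*(0 + 8) = 16*8 = 128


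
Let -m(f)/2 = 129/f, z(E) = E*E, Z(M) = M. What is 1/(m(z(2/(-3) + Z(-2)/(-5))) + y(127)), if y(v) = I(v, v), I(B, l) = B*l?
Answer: 8/100007 ≈ 7.9994e-5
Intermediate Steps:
y(v) = v² (y(v) = v*v = v²)
z(E) = E²
m(f) = -258/f
1/(m(z(2/(-3) + Z(-2)/(-5))) + y(127)) = 1/(-258/(2/(-3) - 2/(-5))² + 127²) = 1/(-258/(2*(-⅓) - 2*(-⅕))² + 16129) = 1/(-258/(-⅔ + ⅖)² + 16129) = 1/(-258/((-4/15)²) + 16129) = 1/(-258/16/225 + 16129) = 1/(-258*225/16 + 16129) = 1/(-29025/8 + 16129) = 1/(100007/8) = 8/100007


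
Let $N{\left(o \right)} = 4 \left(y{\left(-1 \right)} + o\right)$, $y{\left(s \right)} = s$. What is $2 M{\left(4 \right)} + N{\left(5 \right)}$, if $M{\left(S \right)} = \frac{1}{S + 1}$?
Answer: $\frac{82}{5} \approx 16.4$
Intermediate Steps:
$M{\left(S \right)} = \frac{1}{1 + S}$
$N{\left(o \right)} = -4 + 4 o$ ($N{\left(o \right)} = 4 \left(-1 + o\right) = -4 + 4 o$)
$2 M{\left(4 \right)} + N{\left(5 \right)} = \frac{2}{1 + 4} + \left(-4 + 4 \cdot 5\right) = \frac{2}{5} + \left(-4 + 20\right) = 2 \cdot \frac{1}{5} + 16 = \frac{2}{5} + 16 = \frac{82}{5}$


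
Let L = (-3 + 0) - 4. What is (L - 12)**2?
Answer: 361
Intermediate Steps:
L = -7 (L = -3 - 4 = -7)
(L - 12)**2 = (-7 - 12)**2 = (-19)**2 = 361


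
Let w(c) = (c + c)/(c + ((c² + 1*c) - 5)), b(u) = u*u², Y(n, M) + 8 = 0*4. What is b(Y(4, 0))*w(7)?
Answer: -3584/29 ≈ -123.59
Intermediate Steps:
Y(n, M) = -8 (Y(n, M) = -8 + 0*4 = -8 + 0 = -8)
b(u) = u³
w(c) = 2*c/(-5 + c² + 2*c) (w(c) = (2*c)/(c + ((c² + c) - 5)) = (2*c)/(c + ((c + c²) - 5)) = (2*c)/(c + (-5 + c + c²)) = (2*c)/(-5 + c² + 2*c) = 2*c/(-5 + c² + 2*c))
b(Y(4, 0))*w(7) = (-8)³*(2*7/(-5 + 7² + 2*7)) = -1024*7/(-5 + 49 + 14) = -1024*7/58 = -512*7/29 = -3584/29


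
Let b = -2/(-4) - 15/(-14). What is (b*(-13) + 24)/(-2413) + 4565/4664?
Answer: 6999165/7161784 ≈ 0.97729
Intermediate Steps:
b = 11/7 (b = -2*(-1/4) - 15*(-1/14) = 1/2 + 15/14 = 11/7 ≈ 1.5714)
(b*(-13) + 24)/(-2413) + 4565/4664 = ((11/7)*(-13) + 24)/(-2413) + 4565/4664 = (-143/7 + 24)*(-1/2413) + 4565*(1/4664) = (25/7)*(-1/2413) + 415/424 = -25/16891 + 415/424 = 6999165/7161784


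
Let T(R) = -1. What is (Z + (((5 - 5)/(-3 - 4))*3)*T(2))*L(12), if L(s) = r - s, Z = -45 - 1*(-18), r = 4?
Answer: 216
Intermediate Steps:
Z = -27 (Z = -45 + 18 = -27)
L(s) = 4 - s
(Z + (((5 - 5)/(-3 - 4))*3)*T(2))*L(12) = (-27 + (((5 - 5)/(-3 - 4))*3)*(-1))*(4 - 1*12) = (-27 + ((0/(-7))*3)*(-1))*(4 - 12) = (-27 + ((0*(-1/7))*3)*(-1))*(-8) = (-27 + (0*3)*(-1))*(-8) = (-27 + 0*(-1))*(-8) = (-27 + 0)*(-8) = -27*(-8) = 216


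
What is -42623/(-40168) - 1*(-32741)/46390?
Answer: 1646210729/931696760 ≈ 1.7669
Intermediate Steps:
-42623/(-40168) - 1*(-32741)/46390 = -42623*(-1/40168) + 32741*(1/46390) = 42623/40168 + 32741/46390 = 1646210729/931696760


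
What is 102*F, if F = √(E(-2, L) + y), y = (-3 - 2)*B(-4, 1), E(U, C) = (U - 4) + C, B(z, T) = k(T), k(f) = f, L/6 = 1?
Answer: 102*I*√5 ≈ 228.08*I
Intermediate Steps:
L = 6 (L = 6*1 = 6)
B(z, T) = T
E(U, C) = -4 + C + U (E(U, C) = (-4 + U) + C = -4 + C + U)
y = -5 (y = (-3 - 2)*1 = -5*1 = -5)
F = I*√5 (F = √((-4 + 6 - 2) - 5) = √(0 - 5) = √(-5) = I*√5 ≈ 2.2361*I)
102*F = 102*(I*√5) = 102*I*√5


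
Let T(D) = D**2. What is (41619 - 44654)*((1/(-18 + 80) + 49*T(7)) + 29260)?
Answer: -5957653405/62 ≈ -9.6091e+7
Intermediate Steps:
(41619 - 44654)*((1/(-18 + 80) + 49*T(7)) + 29260) = (41619 - 44654)*((1/(-18 + 80) + 49*7**2) + 29260) = -3035*((1/62 + 49*49) + 29260) = -3035*((1/62 + 2401) + 29260) = -3035*(148863/62 + 29260) = -3035*1962983/62 = -5957653405/62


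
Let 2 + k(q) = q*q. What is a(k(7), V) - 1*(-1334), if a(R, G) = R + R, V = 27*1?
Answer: 1428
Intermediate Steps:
k(q) = -2 + q² (k(q) = -2 + q*q = -2 + q²)
V = 27
a(R, G) = 2*R
a(k(7), V) - 1*(-1334) = 2*(-2 + 7²) - 1*(-1334) = 2*(-2 + 49) + 1334 = 2*47 + 1334 = 94 + 1334 = 1428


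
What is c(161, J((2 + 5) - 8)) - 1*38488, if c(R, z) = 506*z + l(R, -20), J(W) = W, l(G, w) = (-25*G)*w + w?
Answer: 41486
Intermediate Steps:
l(G, w) = w - 25*G*w (l(G, w) = -25*G*w + w = w - 25*G*w)
c(R, z) = -20 + 500*R + 506*z (c(R, z) = 506*z - 20*(1 - 25*R) = 506*z + (-20 + 500*R) = -20 + 500*R + 506*z)
c(161, J((2 + 5) - 8)) - 1*38488 = (-20 + 500*161 + 506*((2 + 5) - 8)) - 1*38488 = (-20 + 80500 + 506*(7 - 8)) - 38488 = (-20 + 80500 + 506*(-1)) - 38488 = (-20 + 80500 - 506) - 38488 = 79974 - 38488 = 41486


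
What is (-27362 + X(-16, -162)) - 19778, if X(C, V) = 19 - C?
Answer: -47105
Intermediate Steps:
(-27362 + X(-16, -162)) - 19778 = (-27362 + (19 - 1*(-16))) - 19778 = (-27362 + (19 + 16)) - 19778 = (-27362 + 35) - 19778 = -27327 - 19778 = -47105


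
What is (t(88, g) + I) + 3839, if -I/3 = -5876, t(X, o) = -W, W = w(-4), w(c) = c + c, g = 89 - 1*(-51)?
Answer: 21475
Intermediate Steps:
g = 140 (g = 89 + 51 = 140)
w(c) = 2*c
W = -8 (W = 2*(-4) = -8)
t(X, o) = 8 (t(X, o) = -1*(-8) = 8)
I = 17628 (I = -3*(-5876) = 17628)
(t(88, g) + I) + 3839 = (8 + 17628) + 3839 = 17636 + 3839 = 21475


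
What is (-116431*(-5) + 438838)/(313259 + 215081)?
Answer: 1020993/528340 ≈ 1.9325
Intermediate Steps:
(-116431*(-5) + 438838)/(313259 + 215081) = (582155 + 438838)/528340 = 1020993*(1/528340) = 1020993/528340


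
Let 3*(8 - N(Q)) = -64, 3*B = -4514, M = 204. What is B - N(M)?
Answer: -1534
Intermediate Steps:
B = -4514/3 (B = (⅓)*(-4514) = -4514/3 ≈ -1504.7)
N(Q) = 88/3 (N(Q) = 8 - ⅓*(-64) = 8 + 64/3 = 88/3)
B - N(M) = -4514/3 - 1*88/3 = -4514/3 - 88/3 = -1534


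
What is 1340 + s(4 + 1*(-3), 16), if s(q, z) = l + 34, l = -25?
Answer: 1349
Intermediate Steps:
s(q, z) = 9 (s(q, z) = -25 + 34 = 9)
1340 + s(4 + 1*(-3), 16) = 1340 + 9 = 1349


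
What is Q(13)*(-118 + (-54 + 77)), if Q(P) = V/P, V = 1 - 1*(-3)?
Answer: -380/13 ≈ -29.231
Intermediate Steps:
V = 4 (V = 1 + 3 = 4)
Q(P) = 4/P
Q(13)*(-118 + (-54 + 77)) = (4/13)*(-118 + (-54 + 77)) = (4*(1/13))*(-118 + 23) = (4/13)*(-95) = -380/13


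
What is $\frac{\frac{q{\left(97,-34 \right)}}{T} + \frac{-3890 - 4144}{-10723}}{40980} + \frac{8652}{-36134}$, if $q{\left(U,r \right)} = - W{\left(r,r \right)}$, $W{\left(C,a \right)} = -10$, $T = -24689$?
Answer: $- \frac{1676050497049801}{7000350302324715} \approx -0.23942$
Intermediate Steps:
$q{\left(U,r \right)} = 10$ ($q{\left(U,r \right)} = \left(-1\right) \left(-10\right) = 10$)
$\frac{\frac{q{\left(97,-34 \right)}}{T} + \frac{-3890 - 4144}{-10723}}{40980} + \frac{8652}{-36134} = \frac{\frac{10}{-24689} + \frac{-3890 - 4144}{-10723}}{40980} + \frac{8652}{-36134} = \left(10 \left(- \frac{1}{24689}\right) - - \frac{8034}{10723}\right) \frac{1}{40980} + 8652 \left(- \frac{1}{36134}\right) = \left(- \frac{10}{24689} + \frac{8034}{10723}\right) \frac{1}{40980} - \frac{618}{2581} = \frac{198244196}{264740147} \cdot \frac{1}{40980} - \frac{618}{2581} = \frac{49561049}{2712262806015} - \frac{618}{2581} = - \frac{1676050497049801}{7000350302324715}$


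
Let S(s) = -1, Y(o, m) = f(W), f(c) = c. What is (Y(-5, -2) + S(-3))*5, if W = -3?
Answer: -20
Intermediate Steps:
Y(o, m) = -3
(Y(-5, -2) + S(-3))*5 = (-3 - 1)*5 = -4*5 = -20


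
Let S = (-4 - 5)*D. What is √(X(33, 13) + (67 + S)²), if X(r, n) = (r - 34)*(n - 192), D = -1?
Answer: √5955 ≈ 77.169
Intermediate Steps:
S = 9 (S = (-4 - 5)*(-1) = -9*(-1) = 9)
X(r, n) = (-192 + n)*(-34 + r) (X(r, n) = (-34 + r)*(-192 + n) = (-192 + n)*(-34 + r))
√(X(33, 13) + (67 + S)²) = √((6528 - 192*33 - 34*13 + 13*33) + (67 + 9)²) = √((6528 - 6336 - 442 + 429) + 76²) = √(179 + 5776) = √5955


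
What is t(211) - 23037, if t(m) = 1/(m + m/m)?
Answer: -4883843/212 ≈ -23037.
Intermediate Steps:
t(m) = 1/(1 + m) (t(m) = 1/(m + 1) = 1/(1 + m))
t(211) - 23037 = 1/(1 + 211) - 23037 = 1/212 - 23037 = -4883843/212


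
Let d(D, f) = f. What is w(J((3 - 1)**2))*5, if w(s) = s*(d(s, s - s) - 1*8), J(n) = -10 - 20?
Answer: 1200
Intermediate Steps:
J(n) = -30
w(s) = -8*s (w(s) = s*((s - s) - 1*8) = s*(0 - 8) = s*(-8) = -8*s)
w(J((3 - 1)**2))*5 = -8*(-30)*5 = 240*5 = 1200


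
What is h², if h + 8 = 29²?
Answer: 693889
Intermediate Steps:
h = 833 (h = -8 + 29² = -8 + 841 = 833)
h² = 833² = 693889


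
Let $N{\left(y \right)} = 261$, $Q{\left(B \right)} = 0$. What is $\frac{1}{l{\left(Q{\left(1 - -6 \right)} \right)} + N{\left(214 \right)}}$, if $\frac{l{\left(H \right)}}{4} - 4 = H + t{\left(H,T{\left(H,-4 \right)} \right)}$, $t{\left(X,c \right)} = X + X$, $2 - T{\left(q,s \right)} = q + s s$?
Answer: $\frac{1}{277} \approx 0.0036101$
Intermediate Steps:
$T{\left(q,s \right)} = 2 - q - s^{2}$ ($T{\left(q,s \right)} = 2 - \left(q + s s\right) = 2 - \left(q + s^{2}\right) = 2 - q - s^{2}$)
$t{\left(X,c \right)} = 2 X$
$l{\left(H \right)} = 16 + 12 H$ ($l{\left(H \right)} = 16 + 4 \left(H + 2 H\right) = 16 + 4 \cdot 3 H = 16 + 12 H$)
$\frac{1}{l{\left(Q{\left(1 - -6 \right)} \right)} + N{\left(214 \right)}} = \frac{1}{\left(16 + 12 \cdot 0\right) + 261} = \frac{1}{\left(16 + 0\right) + 261} = \frac{1}{16 + 261} = \frac{1}{277}$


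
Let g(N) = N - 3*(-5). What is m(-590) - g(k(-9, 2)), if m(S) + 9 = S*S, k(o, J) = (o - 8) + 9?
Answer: 348084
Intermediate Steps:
k(o, J) = 1 + o (k(o, J) = (-8 + o) + 9 = 1 + o)
g(N) = 15 + N (g(N) = N + 15 = 15 + N)
m(S) = -9 + S**2 (m(S) = -9 + S*S = -9 + S**2)
m(-590) - g(k(-9, 2)) = (-9 + (-590)**2) - (15 + (1 - 9)) = (-9 + 348100) - (15 - 8) = 348091 - 1*7 = 348091 - 7 = 348084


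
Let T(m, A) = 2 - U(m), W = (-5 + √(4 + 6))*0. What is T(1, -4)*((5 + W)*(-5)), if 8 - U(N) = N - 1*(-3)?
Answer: 50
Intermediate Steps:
W = 0 (W = (-5 + √10)*0 = 0)
U(N) = 5 - N (U(N) = 8 - (N - 1*(-3)) = 8 - (N + 3) = 8 - (3 + N) = 8 + (-3 - N) = 5 - N)
T(m, A) = -3 + m (T(m, A) = 2 - (5 - m) = 2 + (-5 + m) = -3 + m)
T(1, -4)*((5 + W)*(-5)) = (-3 + 1)*((5 + 0)*(-5)) = -10*(-5) = -2*(-25) = 50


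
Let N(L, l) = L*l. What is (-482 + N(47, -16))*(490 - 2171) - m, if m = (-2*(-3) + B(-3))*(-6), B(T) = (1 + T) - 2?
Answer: 2074366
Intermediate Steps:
B(T) = -1 + T
m = -12 (m = (-2*(-3) + (-1 - 3))*(-6) = (6 - 4)*(-6) = 2*(-6) = -12)
(-482 + N(47, -16))*(490 - 2171) - m = (-482 + 47*(-16))*(490 - 2171) - 1*(-12) = (-482 - 752)*(-1681) + 12 = -1234*(-1681) + 12 = 2074354 + 12 = 2074366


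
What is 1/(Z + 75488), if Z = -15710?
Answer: 1/59778 ≈ 1.6729e-5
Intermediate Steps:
1/(Z + 75488) = 1/(-15710 + 75488) = 1/59778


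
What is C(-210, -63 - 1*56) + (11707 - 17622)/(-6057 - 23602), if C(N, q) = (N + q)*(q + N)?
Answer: 458617962/4237 ≈ 1.0824e+5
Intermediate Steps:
C(N, q) = (N + q)² (C(N, q) = (N + q)*(N + q) = (N + q)²)
C(-210, -63 - 1*56) + (11707 - 17622)/(-6057 - 23602) = (-210 + (-63 - 1*56))² + (11707 - 17622)/(-6057 - 23602) = (-210 + (-63 - 56))² - 5915/(-29659) = (-210 - 119)² - 5915*(-1/29659) = (-329)² + 845/4237 = 108241 + 845/4237 = 458617962/4237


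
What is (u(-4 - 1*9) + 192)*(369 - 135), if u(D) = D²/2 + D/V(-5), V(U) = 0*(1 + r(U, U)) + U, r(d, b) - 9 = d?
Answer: 326547/5 ≈ 65309.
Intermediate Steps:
r(d, b) = 9 + d
V(U) = U (V(U) = 0*(1 + (9 + U)) + U = 0*(10 + U) + U = 0 + U = U)
u(D) = D²/2 - D/5 (u(D) = D²/2 + D/(-5) = D²*(½) + D*(-⅕) = D²/2 - D/5)
(u(-4 - 1*9) + 192)*(369 - 135) = ((-4 - 1*9)*(-2 + 5*(-4 - 1*9))/10 + 192)*(369 - 135) = ((-4 - 9)*(-2 + 5*(-4 - 9))/10 + 192)*234 = ((⅒)*(-13)*(-2 + 5*(-13)) + 192)*234 = ((⅒)*(-13)*(-2 - 65) + 192)*234 = ((⅒)*(-13)*(-67) + 192)*234 = (871/10 + 192)*234 = (2791/10)*234 = 326547/5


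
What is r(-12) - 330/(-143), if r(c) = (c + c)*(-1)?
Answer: 342/13 ≈ 26.308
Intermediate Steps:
r(c) = -2*c (r(c) = (2*c)*(-1) = -2*c)
r(-12) - 330/(-143) = -2*(-12) - 330/(-143) = 24 - 330*(-1)/143 = 24 - 11*(-30/143) = 24 + 30/13 = 342/13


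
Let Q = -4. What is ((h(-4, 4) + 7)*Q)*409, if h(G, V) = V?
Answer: -17996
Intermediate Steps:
((h(-4, 4) + 7)*Q)*409 = ((4 + 7)*(-4))*409 = (11*(-4))*409 = -44*409 = -17996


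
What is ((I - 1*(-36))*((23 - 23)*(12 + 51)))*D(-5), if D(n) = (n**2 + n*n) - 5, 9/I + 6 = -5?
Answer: 0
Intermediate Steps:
I = -9/11 (I = 9/(-6 - 5) = 9/(-11) = 9*(-1/11) = -9/11 ≈ -0.81818)
D(n) = -5 + 2*n**2 (D(n) = (n**2 + n**2) - 5 = 2*n**2 - 5 = -5 + 2*n**2)
((I - 1*(-36))*((23 - 23)*(12 + 51)))*D(-5) = ((-9/11 - 1*(-36))*((23 - 23)*(12 + 51)))*(-5 + 2*(-5)**2) = ((-9/11 + 36)*(0*63))*(-5 + 2*25) = ((387/11)*0)*(-5 + 50) = 0*45 = 0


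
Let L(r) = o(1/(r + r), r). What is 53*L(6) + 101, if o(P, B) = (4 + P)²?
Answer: 141797/144 ≈ 984.70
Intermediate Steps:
L(r) = (4 + 1/(2*r))² (L(r) = (4 + 1/(r + r))² = (4 + 1/(2*r))²)
53*L(6) + 101 = 53*((¼)*(1 + 8*6)²/6²) + 101 = 53*((¼)*(1/36)*(1 + 48)²) + 101 = 53*((¼)*(1/36)*49²) + 101 = 53*((¼)*(1/36)*2401) + 101 = 53*(2401/144) + 101 = 127253/144 + 101 = 141797/144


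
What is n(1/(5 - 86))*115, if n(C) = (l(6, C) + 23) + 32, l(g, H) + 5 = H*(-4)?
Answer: 466210/81 ≈ 5755.7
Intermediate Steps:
l(g, H) = -5 - 4*H (l(g, H) = -5 + H*(-4) = -5 - 4*H)
n(C) = 50 - 4*C (n(C) = ((-5 - 4*C) + 23) + 32 = (18 - 4*C) + 32 = 50 - 4*C)
n(1/(5 - 86))*115 = (50 - 4/(5 - 86))*115 = (50 - 4/(-81))*115 = (50 - 4*(-1/81))*115 = (50 + 4/81)*115 = (4054/81)*115 = 466210/81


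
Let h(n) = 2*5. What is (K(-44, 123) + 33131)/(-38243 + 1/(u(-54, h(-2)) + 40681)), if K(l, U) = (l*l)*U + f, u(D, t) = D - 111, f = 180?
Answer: -10997622524/1549453387 ≈ -7.0977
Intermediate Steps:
h(n) = 10
u(D, t) = -111 + D
K(l, U) = 180 + U*l² (K(l, U) = (l*l)*U + 180 = l²*U + 180 = U*l² + 180 = 180 + U*l²)
(K(-44, 123) + 33131)/(-38243 + 1/(u(-54, h(-2)) + 40681)) = ((180 + 123*(-44)²) + 33131)/(-38243 + 1/((-111 - 54) + 40681)) = ((180 + 123*1936) + 33131)/(-38243 + 1/(-165 + 40681)) = ((180 + 238128) + 33131)/(-38243 + 1/40516) = (238308 + 33131)/(-38243 + 1/40516) = 271439/(-1549453387/40516) = 271439*(-40516/1549453387) = -10997622524/1549453387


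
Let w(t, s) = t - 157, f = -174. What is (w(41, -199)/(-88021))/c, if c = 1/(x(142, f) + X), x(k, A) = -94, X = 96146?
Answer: 11142032/88021 ≈ 126.58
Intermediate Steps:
w(t, s) = -157 + t
c = 1/96052 (c = 1/(-94 + 96146) = 1/96052 ≈ 1.0411e-5)
(w(41, -199)/(-88021))/c = ((-157 + 41)/(-88021))/(1/96052) = -116*(-1/88021)*96052 = (116/88021)*96052 = 11142032/88021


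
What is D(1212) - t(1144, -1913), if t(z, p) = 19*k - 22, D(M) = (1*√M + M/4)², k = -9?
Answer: 93214 + 1212*√303 ≈ 1.1431e+5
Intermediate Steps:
D(M) = (√M + M/4)² (D(M) = (√M + M*(¼))² = (√M + M/4)²)
t(z, p) = -193 (t(z, p) = 19*(-9) - 22 = -171 - 22 = -193)
D(1212) - t(1144, -1913) = (1212 + 4*√1212)²/16 - 1*(-193) = (1212 + 4*(2*√303))²/16 + 193 = (1212 + 8*√303)²/16 + 193 = 193 + (1212 + 8*√303)²/16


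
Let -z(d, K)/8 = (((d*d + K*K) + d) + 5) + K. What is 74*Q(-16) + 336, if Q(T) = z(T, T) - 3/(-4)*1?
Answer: -573457/2 ≈ -2.8673e+5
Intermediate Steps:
z(d, K) = -40 - 8*K - 8*d - 8*K**2 - 8*d**2 (z(d, K) = -8*((((d*d + K*K) + d) + 5) + K) = -8*((((d**2 + K**2) + d) + 5) + K) = -8*((((K**2 + d**2) + d) + 5) + K) = -8*(((d + K**2 + d**2) + 5) + K) = -8*((5 + d + K**2 + d**2) + K) = -8*(5 + K + d + K**2 + d**2) = -40 - 8*K - 8*d - 8*K**2 - 8*d**2)
Q(T) = -157/4 - 16*T - 16*T**2 (Q(T) = (-40 - 8*T - 8*T - 8*T**2 - 8*T**2) - 3/(-4)*1 = (-40 - 16*T - 16*T**2) - 3*(-1/4)*1 = (-40 - 16*T - 16*T**2) + (3/4)*1 = (-40 - 16*T - 16*T**2) + 3/4 = -157/4 - 16*T - 16*T**2)
74*Q(-16) + 336 = 74*(-157/4 - 16*(-16) - 16*(-16)**2) + 336 = 74*(-157/4 + 256 - 16*256) + 336 = 74*(-157/4 + 256 - 4096) + 336 = 74*(-15517/4) + 336 = -574129/2 + 336 = -573457/2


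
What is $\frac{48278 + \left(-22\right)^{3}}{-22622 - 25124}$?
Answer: $- \frac{18815}{23873} \approx -0.78813$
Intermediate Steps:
$\frac{48278 + \left(-22\right)^{3}}{-22622 - 25124} = \frac{48278 - 10648}{-47746} = 37630 \left(- \frac{1}{47746}\right) = - \frac{18815}{23873}$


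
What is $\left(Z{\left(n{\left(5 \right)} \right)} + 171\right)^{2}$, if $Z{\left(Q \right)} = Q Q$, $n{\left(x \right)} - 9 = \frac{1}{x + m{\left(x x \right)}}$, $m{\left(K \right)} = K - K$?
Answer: $\frac{40844881}{625} \approx 65352.0$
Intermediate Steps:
$m{\left(K \right)} = 0$
$n{\left(x \right)} = 9 + \frac{1}{x}$ ($n{\left(x \right)} = 9 + \frac{1}{x + 0} = 9 + \frac{1}{x}$)
$Z{\left(Q \right)} = Q^{2}$
$\left(Z{\left(n{\left(5 \right)} \right)} + 171\right)^{2} = \left(\left(9 + \frac{1}{5}\right)^{2} + 171\right)^{2} = \left(\left(\frac{46}{5}\right)^{2} + 171\right)^{2} = \left(\frac{2116}{25} + 171\right)^{2} = \left(\frac{6391}{25}\right)^{2} = \frac{40844881}{625}$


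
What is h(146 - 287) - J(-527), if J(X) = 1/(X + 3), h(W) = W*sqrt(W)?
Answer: 1/524 - 141*I*sqrt(141) ≈ 0.0019084 - 1674.3*I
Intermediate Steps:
h(W) = W**(3/2)
J(X) = 1/(3 + X)
h(146 - 287) - J(-527) = (146 - 287)**(3/2) - 1/(3 - 527) = (-141)**(3/2) - 1/(-524) = -141*I*sqrt(141) - 1*(-1/524) = -141*I*sqrt(141) + 1/524 = 1/524 - 141*I*sqrt(141)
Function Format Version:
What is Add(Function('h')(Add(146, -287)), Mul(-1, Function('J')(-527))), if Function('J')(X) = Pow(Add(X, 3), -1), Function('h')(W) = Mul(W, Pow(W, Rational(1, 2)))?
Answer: Add(Rational(1, 524), Mul(-141, I, Pow(141, Rational(1, 2)))) ≈ Add(0.0019084, Mul(-1674.3, I))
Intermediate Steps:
Function('h')(W) = Pow(W, Rational(3, 2))
Function('J')(X) = Pow(Add(3, X), -1)
Add(Function('h')(Add(146, -287)), Mul(-1, Function('J')(-527))) = Add(Pow(Add(146, -287), Rational(3, 2)), Mul(-1, Pow(Add(3, -527), -1))) = Add(Pow(-141, Rational(3, 2)), Mul(-1, Pow(-524, -1))) = Add(Mul(-141, I, Pow(141, Rational(1, 2))), Mul(-1, Rational(-1, 524))) = Add(Mul(-141, I, Pow(141, Rational(1, 2))), Rational(1, 524)) = Add(Rational(1, 524), Mul(-141, I, Pow(141, Rational(1, 2))))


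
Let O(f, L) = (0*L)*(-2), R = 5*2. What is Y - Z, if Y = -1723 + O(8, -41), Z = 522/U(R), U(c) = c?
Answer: -8876/5 ≈ -1775.2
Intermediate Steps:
R = 10
O(f, L) = 0 (O(f, L) = 0*(-2) = 0)
Z = 261/5 (Z = 522/10 = 522*(1/10) = 261/5 ≈ 52.200)
Y = -1723 (Y = -1723 + 0 = -1723)
Y - Z = -1723 - 1*261/5 = -1723 - 261/5 = -8876/5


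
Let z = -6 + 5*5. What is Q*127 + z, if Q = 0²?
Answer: 19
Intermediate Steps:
Q = 0
z = 19 (z = -6 + 25 = 19)
Q*127 + z = 0*127 + 19 = 0 + 19 = 19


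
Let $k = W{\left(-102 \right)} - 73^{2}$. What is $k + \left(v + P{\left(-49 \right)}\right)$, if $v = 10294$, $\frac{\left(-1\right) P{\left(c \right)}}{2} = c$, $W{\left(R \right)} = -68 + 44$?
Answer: $5039$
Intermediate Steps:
$W{\left(R \right)} = -24$
$P{\left(c \right)} = - 2 c$
$k = -5353$ ($k = -24 - 73^{2} = -24 - 5329 = -5353$)
$k + \left(v + P{\left(-49 \right)}\right) = -5353 + \left(10294 - -98\right) = -5353 + \left(10294 + 98\right) = -5353 + 10392 = 5039$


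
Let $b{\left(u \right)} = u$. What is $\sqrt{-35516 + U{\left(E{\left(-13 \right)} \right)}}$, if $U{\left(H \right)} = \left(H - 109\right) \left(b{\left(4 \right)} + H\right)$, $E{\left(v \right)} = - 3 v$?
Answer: $i \sqrt{38526} \approx 196.28 i$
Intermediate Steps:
$U{\left(H \right)} = \left(-109 + H\right) \left(4 + H\right)$ ($U{\left(H \right)} = \left(H - 109\right) \left(4 + H\right) = \left(-109 + H\right) \left(4 + H\right)$)
$\sqrt{-35516 + U{\left(E{\left(-13 \right)} \right)}} = \sqrt{-35516 - \left(436 - 1521 + 105 \left(-3\right) \left(-13\right)\right)} = \sqrt{-35516 - \left(4531 - 1521\right)} = \sqrt{-35516 - 3010} = \sqrt{-38526} = i \sqrt{38526}$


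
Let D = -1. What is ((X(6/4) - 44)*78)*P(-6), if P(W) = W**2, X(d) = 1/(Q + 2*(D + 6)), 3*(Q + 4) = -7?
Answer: -1350648/11 ≈ -1.2279e+5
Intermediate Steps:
Q = -19/3 (Q = -4 + (1/3)*(-7) = -4 - 7/3 = -19/3 ≈ -6.3333)
X(d) = 3/11 (X(d) = 1/(-19/3 + 2*(-1 + 6)) = 1/(-19/3 + 2*5) = 1/(-19/3 + 10) = 1/(11/3) = 3/11)
((X(6/4) - 44)*78)*P(-6) = ((3/11 - 44)*78)*(-6)**2 = -481/11*78*36 = -37518/11*36 = -1350648/11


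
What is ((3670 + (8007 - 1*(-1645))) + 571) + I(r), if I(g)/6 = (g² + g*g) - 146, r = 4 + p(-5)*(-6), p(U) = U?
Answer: 26889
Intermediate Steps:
r = 34 (r = 4 - 5*(-6) = 4 + 30 = 34)
I(g) = -876 + 12*g² (I(g) = 6*((g² + g*g) - 146) = 6*((g² + g²) - 146) = 6*(2*g² - 146) = 6*(-146 + 2*g²) = -876 + 12*g²)
((3670 + (8007 - 1*(-1645))) + 571) + I(r) = ((3670 + (8007 - 1*(-1645))) + 571) + (-876 + 12*34²) = ((3670 + (8007 + 1645)) + 571) + (-876 + 12*1156) = ((3670 + 9652) + 571) + (-876 + 13872) = (13322 + 571) + 12996 = 13893 + 12996 = 26889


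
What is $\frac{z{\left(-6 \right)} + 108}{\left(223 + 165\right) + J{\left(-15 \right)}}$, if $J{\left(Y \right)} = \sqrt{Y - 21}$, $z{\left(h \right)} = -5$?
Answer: $\frac{9991}{37645} - \frac{309 i}{75290} \approx 0.2654 - 0.0041041 i$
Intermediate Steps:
$J{\left(Y \right)} = \sqrt{-21 + Y}$
$\frac{z{\left(-6 \right)} + 108}{\left(223 + 165\right) + J{\left(-15 \right)}} = \frac{-5 + 108}{\left(223 + 165\right) + \sqrt{-21 - 15}} = \frac{103}{388 + \sqrt{-36}} = \frac{103}{388 + 6 i} = 103 \frac{388 - 6 i}{150580} = \frac{103 \left(388 - 6 i\right)}{150580}$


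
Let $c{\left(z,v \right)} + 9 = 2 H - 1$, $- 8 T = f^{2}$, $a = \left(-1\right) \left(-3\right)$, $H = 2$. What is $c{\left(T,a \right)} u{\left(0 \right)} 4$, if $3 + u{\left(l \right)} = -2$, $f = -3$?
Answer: $120$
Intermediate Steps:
$u{\left(l \right)} = -5$ ($u{\left(l \right)} = -3 - 2 = -5$)
$a = 3$
$T = - \frac{9}{8}$ ($T = - \frac{\left(-3\right)^{2}}{8} = \left(- \frac{1}{8}\right) 9 = - \frac{9}{8} \approx -1.125$)
$c{\left(z,v \right)} = -6$ ($c{\left(z,v \right)} = -9 + \left(2 \cdot 2 - 1\right) = -9 + \left(4 - 1\right) = -9 + 3 = -6$)
$c{\left(T,a \right)} u{\left(0 \right)} 4 = \left(-6\right) \left(-5\right) 4 = 30 \cdot 4 = 120$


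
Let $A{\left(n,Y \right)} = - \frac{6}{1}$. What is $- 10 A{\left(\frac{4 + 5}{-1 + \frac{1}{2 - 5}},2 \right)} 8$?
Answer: $480$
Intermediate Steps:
$A{\left(n,Y \right)} = -6$ ($A{\left(n,Y \right)} = \left(-6\right) 1 = -6$)
$- 10 A{\left(\frac{4 + 5}{-1 + \frac{1}{2 - 5}},2 \right)} 8 = \left(-10\right) \left(-6\right) 8 = 60 \cdot 8 = 480$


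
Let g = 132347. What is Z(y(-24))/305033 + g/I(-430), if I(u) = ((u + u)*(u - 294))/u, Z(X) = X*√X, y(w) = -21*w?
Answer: -132347/1448 + 3024*√14/305033 ≈ -91.363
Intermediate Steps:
Z(X) = X^(3/2)
I(u) = -588 + 2*u (I(u) = ((2*u)*(-294 + u))/u = (2*u*(-294 + u))/u = -588 + 2*u)
Z(y(-24))/305033 + g/I(-430) = (-21*(-24))^(3/2)/305033 + 132347/(-588 + 2*(-430)) = 504^(3/2)*(1/305033) + 132347/(-588 - 860) = (3024*√14)*(1/305033) + 132347/(-1448) = 3024*√14/305033 + 132347*(-1/1448) = 3024*√14/305033 - 132347/1448 = -132347/1448 + 3024*√14/305033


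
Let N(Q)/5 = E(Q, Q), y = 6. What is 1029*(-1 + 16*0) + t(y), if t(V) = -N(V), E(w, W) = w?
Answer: -1059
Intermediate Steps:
N(Q) = 5*Q
t(V) = -5*V
1029*(-1 + 16*0) + t(y) = 1029*(-1 + 16*0) - 5*6 = 1029*(-1 + 0) - 30 = 1029*(-1) - 30 = -1029 - 30 = -1059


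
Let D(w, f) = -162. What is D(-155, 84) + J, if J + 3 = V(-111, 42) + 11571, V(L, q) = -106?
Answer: 11300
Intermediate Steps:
J = 11462 (J = -3 + (-106 + 11571) = -3 + 11465 = 11462)
D(-155, 84) + J = -162 + 11462 = 11300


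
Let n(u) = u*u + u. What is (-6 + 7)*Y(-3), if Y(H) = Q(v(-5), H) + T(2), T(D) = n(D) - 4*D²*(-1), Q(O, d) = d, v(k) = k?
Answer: 19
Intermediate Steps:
n(u) = u + u² (n(u) = u² + u = u + u²)
T(D) = 4*D² + D*(1 + D) (T(D) = D*(1 + D) - 4*D²*(-1) = D*(1 + D) + 4*D² = 4*D² + D*(1 + D))
Y(H) = 22 + H (Y(H) = H + 2*(1 + 5*2) = H + 2*(1 + 10) = H + 2*11 = H + 22 = 22 + H)
(-6 + 7)*Y(-3) = (-6 + 7)*(22 - 3) = 1*19 = 19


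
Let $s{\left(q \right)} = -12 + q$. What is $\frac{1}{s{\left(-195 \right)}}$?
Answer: $- \frac{1}{207} \approx -0.0048309$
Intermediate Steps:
$\frac{1}{s{\left(-195 \right)}} = \frac{1}{-12 - 195} = \frac{1}{-207} = - \frac{1}{207}$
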